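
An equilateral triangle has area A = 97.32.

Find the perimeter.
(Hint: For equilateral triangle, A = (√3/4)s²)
A = (√3/4)s²  ⇒  s² = 4A/√3 = 4·97.32/√3 = 389.28/1.73205 ≈ 224.751
s ≈ √224.751 ≈ 14.9917
Perimeter = 3s ≈ 3·14.9917 ≈ 44.9751

Perimeter = 44.98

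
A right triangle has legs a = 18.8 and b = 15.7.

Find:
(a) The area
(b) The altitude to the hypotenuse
(a) The legs are perpendicular, so Area = ½·a·b = ½·18.8·15.7 = ½·295.16 = 147.58
(b) Hypotenuse c = √(a² + b²) = √(353.44 + 246.49) = √599.93 ≈ 24.4935
    Area = ½·c·h_c  ⇒  h_c = 2·Area/c = 295.16/24.4935 ≈ 12.0506

Area = 147.58, h_c = 12.05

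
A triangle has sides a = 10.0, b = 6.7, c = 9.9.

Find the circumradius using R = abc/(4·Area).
First find the area with Heron's formula.
s = (10.0 + 6.7 + 9.9)/2 = 13.3
Area = √(s(s−a)(s−b)(s−c)) = √(13.3·3.3·6.6·3.4) ≈ √984.892 ≈ 31.383
abc = 10.0·6.7·9.9 = 663.3
R = abc/(4·Area) ≈ 663.3/(4·31.383) = 663.3/125.532 ≈ 5.28391

R = 5.284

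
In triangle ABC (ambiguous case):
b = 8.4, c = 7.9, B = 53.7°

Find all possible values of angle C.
b/sin(B) = c/sin(C)  ⇒  sin(C) = c·sin(B)/b = 7.9·sin(53.7°)/8.4
sin(53.7°) ≈ 0.805928
sin(C) ≈ 7.9·0.805928/8.4 ≈ 6.36683/8.4 ≈ 0.757956
Candidate 1: C₁ = arcsin(0.757956) ≈ 49.2844°  →  A = 180° − 53.7° − 49.2844° ≈ 77.0156° > 0, valid
Candidate 2: C₂ = 180° − C₁ ≈ 130.716°  →  A = 180° − 53.7° − 130.716° ≈ -4.4156° ≤ 0, not a valid triangle

C = 49.28° (one solution)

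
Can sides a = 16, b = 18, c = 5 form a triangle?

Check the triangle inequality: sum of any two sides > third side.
a + b vs c: 16 + 18 = 34 > 5  ✓
a + c vs b: 16 + 5 = 21 > 18  ✓
b + c vs a: 18 + 5 = 23 > 16  ✓

Yes, triangle inequality satisfied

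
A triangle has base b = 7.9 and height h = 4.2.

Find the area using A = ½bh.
A = ½·b·h = ½·7.9·4.2 = ½·33.18 = 16.59

Area = 16.59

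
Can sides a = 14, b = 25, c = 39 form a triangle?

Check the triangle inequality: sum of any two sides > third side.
a + b vs c: 14 + 25 = 39 ≤ 39  ✗
a + c vs b: 14 + 39 = 53 > 25  ✓
b + c vs a: 25 + 39 = 64 > 14  ✓

No: 14 + 25 = 39 is not > 39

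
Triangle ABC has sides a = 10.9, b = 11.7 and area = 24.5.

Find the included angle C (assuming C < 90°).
Area = ½·a·b·sin(C)  ⇒  sin(C) = 2·Area/(a·b) = 2·24.5/(10.9·11.7) = 49/127.53 ≈ 0.384223
C = arcsin(0.384223) ≈ 22.5955° (taking the acute solution since C < 90°)

C = 22.6°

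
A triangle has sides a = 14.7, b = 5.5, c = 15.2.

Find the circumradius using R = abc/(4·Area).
First find the area with Heron's formula.
s = (14.7 + 5.5 + 15.2)/2 = 17.7
Area = √(s(s−a)(s−b)(s−c)) = √(17.7·3·12.2·2.5) ≈ √1619.55 ≈ 40.2436
abc = 14.7·5.5·15.2 = 1228.92
R = abc/(4·Area) ≈ 1228.92/(4·40.2436) = 1228.92/160.975 ≈ 7.63425

R = 7.634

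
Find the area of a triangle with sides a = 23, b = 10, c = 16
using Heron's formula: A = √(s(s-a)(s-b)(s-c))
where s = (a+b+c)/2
s = (23 + 10 + 16)/2 = 49/2 = 24.5
s − a = 1.5, s − b = 14.5, s − c = 8.5
s(s−a)(s−b)(s−c) = 24.5·1.5·14.5·8.5 = 4529.4375
Area = √4529.4375 ≈ 67.3011

s = 24.5, Area = 67.3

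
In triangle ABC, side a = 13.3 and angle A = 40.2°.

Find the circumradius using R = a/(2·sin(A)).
R = a/(2·sin(A)) = 13.3/(2·sin(40.2°))
sin(40.2°) ≈ 0.645458
R ≈ 13.3/(2·0.645458) = 13.3/1.29092 ≈ 10.3028

R = 10.3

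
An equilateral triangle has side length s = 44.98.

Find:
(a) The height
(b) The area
(a) The height splits the triangle into two 30-60-90 halves: h = s·√3/2 = 44.98·1.73205/2 ≈ 77.9076/2 ≈ 38.9538
(b) Area = (√3/4)·s² = (√3/4)·44.98² = (√3/4)·2023.2004 ≈ 0.433013·2023.2004 ≈ 876.071

Height = 38.95, Area = 876.1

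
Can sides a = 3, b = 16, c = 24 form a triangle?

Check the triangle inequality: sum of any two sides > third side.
a + b vs c: 3 + 16 = 19 ≤ 24  ✗
a + c vs b: 3 + 24 = 27 > 16  ✓
b + c vs a: 16 + 24 = 40 > 3  ✓

No: 3 + 16 = 19 is not > 24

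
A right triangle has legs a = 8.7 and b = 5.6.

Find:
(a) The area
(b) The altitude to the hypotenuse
(a) The legs are perpendicular, so Area = ½·a·b = ½·8.7·5.6 = ½·48.72 = 24.36
(b) Hypotenuse c = √(a² + b²) = √(75.69 + 31.36) = √107.05 ≈ 10.3465
    Area = ½·c·h_c  ⇒  h_c = 2·Area/c = 48.72/10.3465 ≈ 4.70884

Area = 24.36, h_c = 4.709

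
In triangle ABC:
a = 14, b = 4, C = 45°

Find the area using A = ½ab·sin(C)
A = ½·a·b·sin(C) = ½·14·4·sin(45°)
sin(45°) ≈ 0.707107
A ≈ ½·56·0.707107 = 28·0.707107 ≈ 19.799

Area = 19.8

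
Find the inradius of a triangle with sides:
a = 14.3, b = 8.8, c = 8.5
r = Area/s where s is the semi-perimeter.
s = (14.3 + 8.8 + 8.5)/2 = 31.6/2 = 15.8
Area = √(s(s−a)(s−b)(s−c)) = √(15.8·1.5·7·7.3) ≈ √1211.07 ≈ 34.8004
r ≈ 34.8004/15.8 ≈ 2.20256

r = 2.203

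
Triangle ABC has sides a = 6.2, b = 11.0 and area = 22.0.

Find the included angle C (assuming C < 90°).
Area = ½·a·b·sin(C)  ⇒  sin(C) = 2·Area/(a·b) = 2·22.0/(6.2·11.0) = 44/68.2 ≈ 0.645161
C = arcsin(0.645161) ≈ 40.1778° (taking the acute solution since C < 90°)

C = 40.18°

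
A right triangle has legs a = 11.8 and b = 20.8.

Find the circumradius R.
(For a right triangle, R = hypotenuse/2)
Hypotenuse c = √(a² + b²) = √(139.24 + 432.64) = √571.88 ≈ 23.914
R = c/2 ≈ 23.914/2 ≈ 11.957

R = 11.96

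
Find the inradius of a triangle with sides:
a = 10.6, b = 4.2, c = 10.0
r = Area/s where s is the semi-perimeter.
s = (10.6 + 4.2 + 10.0)/2 = 24.8/2 = 12.4
Area = √(s(s−a)(s−b)(s−c)) = √(12.4·1.8·8.2·2.4) ≈ √439.258 ≈ 20.9585
r ≈ 20.9585/12.4 ≈ 1.6902

r = 1.69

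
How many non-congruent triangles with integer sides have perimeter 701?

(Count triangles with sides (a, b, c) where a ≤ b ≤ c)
Let a ≤ b ≤ c with a + b + c = 701. The only binding inequality is a + b > c, i.e. 701 − c > c, so c < 701/2; and c ≥ 701/3 since c is the largest side.
So 234 ≤ c ≤ 350. For each c, b runs from ⌈(701 − c)/2⌉ up to c (then a = 701 − b − c satisfies 1 ≤ a ≤ b automatically), giving c − ⌈(701 − c)/2⌉ + 1 choices.
Summing over c: 1 + 3 + 4 + 6 + … + 174 + 175  (117 terms, c = 234, …, 350) = 10325
Check (closed form: nearest integer to p²/48 for even p, (p+3)²/48 for odd p): (701+3)²/48 = 704²/48 = 495616/48 ≈ 10325.33 → 10325

10325 triangles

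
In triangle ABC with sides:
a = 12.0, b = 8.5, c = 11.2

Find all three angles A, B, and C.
Law of cosines for each angle (a² = 144, b² = 72.25, c² = 125.44):
cos(A) = (b² + c² − a²)/(2bc) = (72.25 + 125.44 − 144)/(2·8.5·11.2) = 53.69/190.4 ≈ 0.281985  ⇒  A ≈ 73.6213°
cos(B) = (a² + c² − b²)/(2ac) = (144 + 125.44 − 72.25)/(2·12.0·11.2) = 197.19/268.8 ≈ 0.733594  ⇒  B ≈ 42.8115°
cos(C) = (a² + b² − c²)/(2ab) = (144 + 72.25 − 125.44)/(2·12.0·8.5) = 90.81/204 ≈ 0.445147  ⇒  C ≈ 63.5673°
Check: A + B + C ≈ 180°

A = 73.62°, B = 42.81°, C = 63.57°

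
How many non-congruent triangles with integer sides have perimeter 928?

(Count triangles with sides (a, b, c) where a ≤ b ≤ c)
Let a ≤ b ≤ c with a + b + c = 928. The only binding inequality is a + b > c, i.e. 928 − c > c, so c < 928/2; and c ≥ 928/3 since c is the largest side.
So 310 ≤ c ≤ 463. For each c, b runs from ⌈(928 − c)/2⌉ up to c (then a = 928 − b − c satisfies 1 ≤ a ≤ b automatically), giving c − ⌈(928 − c)/2⌉ + 1 choices.
Summing over c: 2 + 3 + 5 + 6 + … + 230 + 231  (154 terms, c = 310, …, 463) = 17941
Check (closed form: nearest integer to p²/48 for even p, (p+3)²/48 for odd p): 928²/48 = 861184/48 ≈ 17941.33 → 17941

17941 triangles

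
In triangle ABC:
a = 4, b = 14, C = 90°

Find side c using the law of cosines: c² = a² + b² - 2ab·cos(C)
c² = 4² + 14² − 2·4·14·cos(90°)
cos(90°) ≈ 0
c² ≈ 16 + 196 − 112·(0) ≈ 212 − 0 ≈ 212
c ≈ √212 ≈ 14.5602

c = 14.56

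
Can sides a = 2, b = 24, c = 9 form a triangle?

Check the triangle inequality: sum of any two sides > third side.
a + b vs c: 2 + 24 = 26 > 9  ✓
a + c vs b: 2 + 9 = 11 ≤ 24  ✗
b + c vs a: 24 + 9 = 33 > 2  ✓

No: 2 + 9 = 11 is not > 24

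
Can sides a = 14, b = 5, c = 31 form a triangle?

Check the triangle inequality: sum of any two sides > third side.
a + b vs c: 14 + 5 = 19 ≤ 31  ✗
a + c vs b: 14 + 31 = 45 > 5  ✓
b + c vs a: 5 + 31 = 36 > 14  ✓

No: 14 + 5 = 19 is not > 31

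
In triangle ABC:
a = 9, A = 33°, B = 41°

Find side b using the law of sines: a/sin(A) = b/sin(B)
a/sin(A) = b/sin(B)  ⇒  b = a·sin(B)/sin(A) = 9·sin(41°)/sin(33°)
sin(41°) ≈ 0.656059, sin(33°) ≈ 0.544639
b ≈ 9·0.656059/0.544639 ≈ 5.90453/0.544639 ≈ 10.8412

b = 10.84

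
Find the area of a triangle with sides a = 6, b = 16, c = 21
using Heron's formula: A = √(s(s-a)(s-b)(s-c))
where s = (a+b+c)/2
s = (6 + 16 + 21)/2 = 43/2 = 21.5
s − a = 15.5, s − b = 5.5, s − c = 0.5
s(s−a)(s−b)(s−c) = 21.5·15.5·5.5·0.5 = 916.4375
Area = √916.4375 ≈ 30.2727

s = 21.5, Area = 30.27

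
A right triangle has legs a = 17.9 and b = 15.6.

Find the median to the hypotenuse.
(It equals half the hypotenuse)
Hypotenuse c = √(a² + b²) = √(320.41 + 243.36) = √563.77 ≈ 23.7438
Median to hypotenuse = c/2 ≈ 23.7438/2 ≈ 11.8719

Median = 11.87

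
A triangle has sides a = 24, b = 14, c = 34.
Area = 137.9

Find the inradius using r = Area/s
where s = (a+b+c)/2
s = (24 + 14 + 34)/2 = 72/2 = 36
r = Area/s = 137.9/36 ≈ 3.83056

r = 3.831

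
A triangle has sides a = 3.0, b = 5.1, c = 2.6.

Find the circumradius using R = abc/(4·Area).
First find the area with Heron's formula.
s = (3.0 + 5.1 + 2.6)/2 = 5.35
Area = √(s(s−a)(s−b)(s−c)) = √(5.35·2.35·0.25·2.75) ≈ √8.64359 ≈ 2.94
abc = 3.0·5.1·2.6 = 39.78
R = abc/(4·Area) ≈ 39.78/(4·2.94) = 39.78/11.76 ≈ 3.38265

R = 3.383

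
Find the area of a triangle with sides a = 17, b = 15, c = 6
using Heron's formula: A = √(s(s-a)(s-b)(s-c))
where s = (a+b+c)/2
s = (17 + 15 + 6)/2 = 38/2 = 19
s − a = 2, s − b = 4, s − c = 13
s(s−a)(s−b)(s−c) = 19·2·4·13 = 1976
Area = √1976 ≈ 44.4522

s = 19.0, Area = 44.45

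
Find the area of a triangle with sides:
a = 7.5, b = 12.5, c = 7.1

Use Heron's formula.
s = (7.5 + 12.5 + 7.1)/2 = 27.1/2 = 13.55
s − a = 6.05, s − b = 1.05, s − c = 6.45
s(s−a)(s−b)(s−c) = 13.55·6.05·1.05·6.45 ≈ 555.193
Area = √555.193 ≈ 23.5625

Area = 23.56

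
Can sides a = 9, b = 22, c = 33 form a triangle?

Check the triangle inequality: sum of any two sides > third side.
a + b vs c: 9 + 22 = 31 ≤ 33  ✗
a + c vs b: 9 + 33 = 42 > 22  ✓
b + c vs a: 22 + 33 = 55 > 9  ✓

No: 9 + 22 = 31 is not > 33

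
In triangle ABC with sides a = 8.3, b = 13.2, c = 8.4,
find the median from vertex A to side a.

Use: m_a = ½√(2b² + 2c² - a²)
m_a = ½√(2·13.2² + 2·8.4² − 8.3²) = ½√(2·174.24 + 2·70.56 − 68.89) = ½√(348.48 + 141.12 − 68.89) = ½√420.71
√420.71 ≈ 20.5112, so m_a ≈ 10.2556

m_a = 10.26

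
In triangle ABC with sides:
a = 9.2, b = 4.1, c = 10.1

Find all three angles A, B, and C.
Law of cosines for each angle (a² = 84.64, b² = 16.81, c² = 102.01):
cos(A) = (b² + c² − a²)/(2bc) = (16.81 + 102.01 − 84.64)/(2·4.1·10.1) = 34.18/82.82 ≈ 0.412702  ⇒  A ≈ 65.6253°
cos(B) = (a² + c² − b²)/(2ac) = (84.64 + 102.01 − 16.81)/(2·9.2·10.1) = 169.84/185.84 ≈ 0.913904  ⇒  B ≈ 23.9494°
cos(C) = (a² + b² − c²)/(2ab) = (84.64 + 16.81 − 102.01)/(2·9.2·4.1) = -0.56/75.44 ≈ -0.00742312  ⇒  C ≈ 90.4253°
Check: A + B + C ≈ 180°

A = 65.63°, B = 23.95°, C = 90.43°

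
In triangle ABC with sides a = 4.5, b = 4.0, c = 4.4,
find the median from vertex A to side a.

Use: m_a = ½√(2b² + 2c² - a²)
m_a = ½√(2·4.0² + 2·4.4² − 4.5²) = ½√(2·16 + 2·19.36 − 20.25) = ½√(32 + 38.72 − 20.25) = ½√50.47
√50.47 ≈ 7.10422, so m_a ≈ 3.55211

m_a = 3.552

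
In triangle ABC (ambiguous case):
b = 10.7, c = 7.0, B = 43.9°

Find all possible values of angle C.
b/sin(B) = c/sin(C)  ⇒  sin(C) = c·sin(B)/b = 7.0·sin(43.9°)/10.7
sin(43.9°) ≈ 0.693402
sin(C) ≈ 7.0·0.693402/10.7 ≈ 4.85381/10.7 ≈ 0.453627
Candidate 1: C₁ = arcsin(0.453627) ≈ 26.9767°  →  A = 180° − 43.9° − 26.9767° ≈ 109.123° > 0, valid
Candidate 2: C₂ = 180° − C₁ ≈ 153.023°  →  A = 180° − 43.9° − 153.023° ≈ -16.9233° ≤ 0, not a valid triangle

C = 26.98° (one solution)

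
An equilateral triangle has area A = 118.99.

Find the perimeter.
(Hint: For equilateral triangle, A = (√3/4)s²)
A = (√3/4)s²  ⇒  s² = 4A/√3 = 4·118.99/√3 = 475.96/1.73205 ≈ 274.796
s ≈ √274.796 ≈ 16.577
Perimeter = 3s ≈ 3·16.577 ≈ 49.7309

Perimeter = 49.73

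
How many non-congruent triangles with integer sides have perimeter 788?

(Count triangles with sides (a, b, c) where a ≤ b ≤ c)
Let a ≤ b ≤ c with a + b + c = 788. The only binding inequality is a + b > c, i.e. 788 − c > c, so c < 788/2; and c ≥ 788/3 since c is the largest side.
So 263 ≤ c ≤ 393. For each c, b runs from ⌈(788 − c)/2⌉ up to c (then a = 788 − b − c satisfies 1 ≤ a ≤ b automatically), giving c − ⌈(788 − c)/2⌉ + 1 choices.
Summing over c: 1 + 3 + 4 + 6 + … + 195 + 196  (131 terms, c = 263, …, 393) = 12936
Check (closed form: nearest integer to p²/48 for even p, (p+3)²/48 for odd p): 788²/48 = 620944/48 ≈ 12936.33 → 12936

12936 triangles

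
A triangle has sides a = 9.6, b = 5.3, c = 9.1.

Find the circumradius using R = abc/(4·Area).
First find the area with Heron's formula.
s = (9.6 + 5.3 + 9.1)/2 = 12
Area = √(s(s−a)(s−b)(s−c)) = √(12·2.4·6.7·2.9) ≈ √559.584 ≈ 23.6555
abc = 9.6·5.3·9.1 = 463.008
R = abc/(4·Area) ≈ 463.008/(4·23.6555) = 463.008/94.6221 ≈ 4.89323

R = 4.893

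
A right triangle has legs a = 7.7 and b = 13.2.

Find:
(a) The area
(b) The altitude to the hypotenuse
(a) The legs are perpendicular, so Area = ½·a·b = ½·7.7·13.2 = ½·101.64 = 50.82
(b) Hypotenuse c = √(a² + b²) = √(59.29 + 174.24) = √233.53 ≈ 15.2817
    Area = ½·c·h_c  ⇒  h_c = 2·Area/c = 101.64/15.2817 ≈ 6.6511

Area = 50.82, h_c = 6.651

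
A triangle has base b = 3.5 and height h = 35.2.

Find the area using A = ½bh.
A = ½·b·h = ½·3.5·35.2 = ½·123.2 = 61.6

Area = 61.6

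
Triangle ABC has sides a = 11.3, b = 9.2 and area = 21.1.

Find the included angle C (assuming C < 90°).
Area = ½·a·b·sin(C)  ⇒  sin(C) = 2·Area/(a·b) = 2·21.1/(11.3·9.2) = 42.2/103.96 ≈ 0.405925
C = arcsin(0.405925) ≈ 23.9491° (taking the acute solution since C < 90°)

C = 23.95°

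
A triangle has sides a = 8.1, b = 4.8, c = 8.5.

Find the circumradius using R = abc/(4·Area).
First find the area with Heron's formula.
s = (8.1 + 4.8 + 8.5)/2 = 10.7
Area = √(s(s−a)(s−b)(s−c)) = √(10.7·2.6·5.9·2.2) ≈ √361.104 ≈ 19.0027
abc = 8.1·4.8·8.5 = 330.48
R = abc/(4·Area) ≈ 330.48/(4·19.0027) = 330.48/76.0109 ≈ 4.3478

R = 4.348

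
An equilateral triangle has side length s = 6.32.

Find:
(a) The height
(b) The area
(a) The height splits the triangle into two 30-60-90 halves: h = s·√3/2 = 6.32·1.73205/2 ≈ 10.9466/2 ≈ 5.47328
(b) Area = (√3/4)·s² = (√3/4)·6.32² = (√3/4)·39.9424 ≈ 0.433013·39.9424 ≈ 17.2956

Height = 5.473, Area = 17.3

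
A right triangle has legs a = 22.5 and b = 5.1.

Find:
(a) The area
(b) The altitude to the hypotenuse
(a) The legs are perpendicular, so Area = ½·a·b = ½·22.5·5.1 = ½·114.75 = 57.375
(b) Hypotenuse c = √(a² + b²) = √(506.25 + 26.01) = √532.26 ≈ 23.0708
    Area = ½·c·h_c  ⇒  h_c = 2·Area/c = 114.75/23.0708 ≈ 4.97383

Area = 57.375, h_c = 4.974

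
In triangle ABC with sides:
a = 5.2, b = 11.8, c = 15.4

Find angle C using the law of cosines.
c² = a² + b² − 2ab·cos(C)  ⇒  cos(C) = (a² + b² − c²)/(2ab)
cos(C) = (5.2² + 11.8² − 15.4²)/(2·5.2·11.8) = (27.04 + 139.24 − 237.16)/122.72 = -70.88/122.72 ≈ -0.577575
C = arccos(-0.577575) ≈ 125.28°

C = 125.3°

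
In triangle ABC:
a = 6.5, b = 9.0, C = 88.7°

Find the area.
Two sides and the included angle (SAS): A = ½·a·b·sin(C) = ½·6.5·9.0·sin(88.7°)
sin(88.7°) ≈ 0.999743
A ≈ ½·58.5·0.999743 = 29.25·0.999743 ≈ 29.2425

Area = 29.24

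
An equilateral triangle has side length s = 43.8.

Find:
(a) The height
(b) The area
(a) The height splits the triangle into two 30-60-90 halves: h = s·√3/2 = 43.8·1.73205/2 ≈ 75.8638/2 ≈ 37.9319
(b) Area = (√3/4)·s² = (√3/4)·43.8² = (√3/4)·1918.44 ≈ 0.433013·1918.44 ≈ 830.709

Height = 37.93, Area = 830.7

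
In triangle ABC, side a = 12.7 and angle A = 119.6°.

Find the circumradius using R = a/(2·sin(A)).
R = a/(2·sin(A)) = 12.7/(2·sin(119.6°))
sin(119.6°) ≈ 0.869495
R ≈ 12.7/(2·0.869495) = 12.7/1.73899 ≈ 7.30309

R = 7.303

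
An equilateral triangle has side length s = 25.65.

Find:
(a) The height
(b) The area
(a) The height splits the triangle into two 30-60-90 halves: h = s·√3/2 = 25.65·1.73205/2 ≈ 44.4271/2 ≈ 22.2136
(b) Area = (√3/4)·s² = (√3/4)·25.65² = (√3/4)·657.9225 ≈ 0.433013·657.9225 ≈ 284.889

Height = 22.21, Area = 284.9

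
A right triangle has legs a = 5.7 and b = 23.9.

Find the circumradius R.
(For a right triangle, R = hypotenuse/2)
Hypotenuse c = √(a² + b²) = √(32.49 + 571.21) = √603.7 ≈ 24.5703
R = c/2 ≈ 24.5703/2 ≈ 12.2852

R = 12.29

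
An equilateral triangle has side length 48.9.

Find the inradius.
r = Area/s with s the semi-perimeter.
Area = (√3/4)·48.9² = (√3/4)·2391.21 ≈ 0.433013·2391.21 ≈ 1035.42
s = 3·48.9/2 = 73.35
r ≈ 1035.42/73.35 ≈ 14.1162
(Equivalently r = side/(2√3) = 48.9/3.4641 ≈ 14.1162.)

r = 14.12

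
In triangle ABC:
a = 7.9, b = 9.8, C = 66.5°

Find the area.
Two sides and the included angle (SAS): A = ½·a·b·sin(C) = ½·7.9·9.8·sin(66.5°)
sin(66.5°) ≈ 0.91706
A ≈ ½·77.42·0.91706 = 38.71·0.91706 ≈ 35.4994

Area = 35.5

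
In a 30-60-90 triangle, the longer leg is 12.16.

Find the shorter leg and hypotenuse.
In a 30-60-90 triangle the sides are in ratio 1 : √3 : 2, so short leg = long leg/√3 and hypotenuse = 2·(short leg).
Short leg = 12.16/√3 ≈ 12.16/1.73205 ≈ 7.02058
Hypotenuse = 2·7.02058 ≈ 14.0412

Short leg = 7.021, Hypotenuse = 14.04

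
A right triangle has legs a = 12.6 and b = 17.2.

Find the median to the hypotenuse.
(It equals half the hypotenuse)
Hypotenuse c = √(a² + b²) = √(158.76 + 295.84) = √454.6 ≈ 21.3214
Median to hypotenuse = c/2 ≈ 21.3214/2 ≈ 10.6607

Median = 10.66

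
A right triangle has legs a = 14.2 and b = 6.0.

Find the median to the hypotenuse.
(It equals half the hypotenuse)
Hypotenuse c = √(a² + b²) = √(201.64 + 36) = √237.64 ≈ 15.4156
Median to hypotenuse = c/2 ≈ 15.4156/2 ≈ 7.70779

Median = 7.708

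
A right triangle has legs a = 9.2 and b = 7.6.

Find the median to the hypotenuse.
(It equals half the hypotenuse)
Hypotenuse c = √(a² + b²) = √(84.64 + 57.76) = √142.4 ≈ 11.9331
Median to hypotenuse = c/2 ≈ 11.9331/2 ≈ 5.96657

Median = 5.967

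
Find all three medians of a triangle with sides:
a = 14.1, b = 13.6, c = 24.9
Median formula: m_a = ½√(2b² + 2c² − a²) (and cyclically). a² = 198.81, b² = 184.96, c² = 620.01.
m_a = ½√(2·184.96 + 2·620.01 − 198.81) = ½√1411.13 ≈ ½·37.565 ≈ 18.7825
m_b = ½√(2·198.81 + 2·620.01 − 184.96) = ½√1452.68 ≈ ½·38.114 ≈ 19.057
m_c = ½√(2·198.81 + 2·184.96 − 620.01) = ½√147.53 ≈ ½·12.1462 ≈ 6.0731

m_a = 18.78, m_b = 19.06, m_c = 6.073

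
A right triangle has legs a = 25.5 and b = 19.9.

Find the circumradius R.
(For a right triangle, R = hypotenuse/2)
Hypotenuse c = √(a² + b²) = √(650.25 + 396.01) = √1046.26 ≈ 32.3459
R = c/2 ≈ 32.3459/2 ≈ 16.173

R = 16.17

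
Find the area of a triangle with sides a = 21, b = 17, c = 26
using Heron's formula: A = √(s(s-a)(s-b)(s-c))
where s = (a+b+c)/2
s = (21 + 17 + 26)/2 = 64/2 = 32
s − a = 11, s − b = 15, s − c = 6
s(s−a)(s−b)(s−c) = 32·11·15·6 = 31680
Area = √31680 ≈ 177.989

s = 32.0, Area = 178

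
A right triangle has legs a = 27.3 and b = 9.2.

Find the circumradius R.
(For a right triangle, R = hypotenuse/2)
Hypotenuse c = √(a² + b²) = √(745.29 + 84.64) = √829.93 ≈ 28.8085
R = c/2 ≈ 28.8085/2 ≈ 14.4043

R = 14.4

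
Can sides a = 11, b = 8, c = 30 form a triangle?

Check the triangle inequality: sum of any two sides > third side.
a + b vs c: 11 + 8 = 19 ≤ 30  ✗
a + c vs b: 11 + 30 = 41 > 8  ✓
b + c vs a: 8 + 30 = 38 > 11  ✓

No: 11 + 8 = 19 is not > 30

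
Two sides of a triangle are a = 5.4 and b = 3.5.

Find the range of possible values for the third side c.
Triangle inequality: |a − b| < c < a + b
|a − b| = |5.4 − 3.5| = 1.9
a + b = 5.4 + 3.5 = 8.9

1.9 < c < 8.9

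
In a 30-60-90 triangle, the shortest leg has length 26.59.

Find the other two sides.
In a 30-60-90 triangle the sides are in ratio 1 : √3 : 2 (short leg : long leg : hypotenuse).
Long leg = 26.59·√3 ≈ 26.59·1.73205 ≈ 46.0552
Hypotenuse = 2·26.59 = 53.18

Long leg = 26.59√3 = 46.06, Hypotenuse = 53.18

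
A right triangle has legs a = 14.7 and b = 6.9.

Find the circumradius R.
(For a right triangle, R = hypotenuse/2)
Hypotenuse c = √(a² + b²) = √(216.09 + 47.61) = √263.7 ≈ 16.2388
R = c/2 ≈ 16.2388/2 ≈ 8.11942

R = 8.119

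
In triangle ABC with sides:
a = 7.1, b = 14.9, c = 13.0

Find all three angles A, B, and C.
Law of cosines for each angle (a² = 50.41, b² = 222.01, c² = 169):
cos(A) = (b² + c² − a²)/(2bc) = (222.01 + 169 − 50.41)/(2·14.9·13.0) = 340.6/387.4 ≈ 0.879195  ⇒  A ≈ 28.4546°
cos(B) = (a² + c² − b²)/(2ac) = (50.41 + 169 − 222.01)/(2·7.1·13.0) = -2.6/184.6 ≈ -0.0140845  ⇒  B ≈ 90.807°
cos(C) = (a² + b² − c²)/(2ab) = (50.41 + 222.01 − 169)/(2·7.1·14.9) = 103.42/211.58 ≈ 0.488799  ⇒  C ≈ 60.7384°
Check: A + B + C ≈ 180°

A = 28.45°, B = 90.81°, C = 60.74°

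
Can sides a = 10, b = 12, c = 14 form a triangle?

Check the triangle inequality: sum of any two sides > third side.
a + b vs c: 10 + 12 = 22 > 14  ✓
a + c vs b: 10 + 14 = 24 > 12  ✓
b + c vs a: 12 + 14 = 26 > 10  ✓

Yes, triangle inequality satisfied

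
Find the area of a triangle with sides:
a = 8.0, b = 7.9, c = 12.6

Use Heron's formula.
s = (8.0 + 7.9 + 12.6)/2 = 28.5/2 = 14.25
s − a = 6.25, s − b = 6.35, s − c = 1.65
s(s−a)(s−b)(s−c) = 14.25·6.25·6.35·1.65 ≈ 933.152
Area = √933.152 ≈ 30.5475

Area = 30.55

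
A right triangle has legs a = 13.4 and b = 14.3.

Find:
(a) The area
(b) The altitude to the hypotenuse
(a) The legs are perpendicular, so Area = ½·a·b = ½·13.4·14.3 = ½·191.62 = 95.81
(b) Hypotenuse c = √(a² + b²) = √(179.56 + 204.49) = √384.05 ≈ 19.5972
    Area = ½·c·h_c  ⇒  h_c = 2·Area/c = 191.62/19.5972 ≈ 9.77793

Area = 95.81, h_c = 9.778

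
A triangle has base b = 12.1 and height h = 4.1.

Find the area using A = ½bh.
A = ½·b·h = ½·12.1·4.1 = ½·49.61 = 24.805

Area = 24.805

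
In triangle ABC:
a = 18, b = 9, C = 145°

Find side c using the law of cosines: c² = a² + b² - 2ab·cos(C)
c² = 18² + 9² − 2·18·9·cos(145°)
cos(145°) ≈ -0.819152
c² ≈ 324 + 81 − 324·(-0.819152) ≈ 405 + 265.405 ≈ 670.405
c ≈ √670.405 ≈ 25.8922

c = 25.89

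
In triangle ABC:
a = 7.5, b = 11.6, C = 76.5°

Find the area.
Two sides and the included angle (SAS): A = ½·a·b·sin(C) = ½·7.5·11.6·sin(76.5°)
sin(76.5°) ≈ 0.97237
A ≈ ½·87·0.97237 = 43.5·0.97237 ≈ 42.2981

Area = 42.3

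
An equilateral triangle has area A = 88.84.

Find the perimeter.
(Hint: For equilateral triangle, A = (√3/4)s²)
A = (√3/4)s²  ⇒  s² = 4A/√3 = 4·88.84/√3 = 355.36/1.73205 ≈ 205.167
s ≈ √205.167 ≈ 14.3237
Perimeter = 3s ≈ 3·14.3237 ≈ 42.971

Perimeter = 42.97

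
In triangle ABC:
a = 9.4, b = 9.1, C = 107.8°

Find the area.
Two sides and the included angle (SAS): A = ½·a·b·sin(C) = ½·9.4·9.1·sin(107.8°)
sin(107.8°) ≈ 0.952129
A ≈ ½·85.54·0.952129 = 42.77·0.952129 ≈ 40.7226

Area = 40.72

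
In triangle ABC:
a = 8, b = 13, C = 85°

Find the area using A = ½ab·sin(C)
A = ½·a·b·sin(C) = ½·8·13·sin(85°)
sin(85°) ≈ 0.996195
A ≈ ½·104·0.996195 = 52·0.996195 ≈ 51.8021

Area = 51.8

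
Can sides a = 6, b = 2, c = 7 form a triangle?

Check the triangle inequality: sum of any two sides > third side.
a + b vs c: 6 + 2 = 8 > 7  ✓
a + c vs b: 6 + 7 = 13 > 2  ✓
b + c vs a: 2 + 7 = 9 > 6  ✓

Yes, triangle inequality satisfied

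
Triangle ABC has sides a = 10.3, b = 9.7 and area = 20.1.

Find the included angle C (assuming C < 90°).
Area = ½·a·b·sin(C)  ⇒  sin(C) = 2·Area/(a·b) = 2·20.1/(10.3·9.7) = 40.2/99.91 ≈ 0.402362
C = arcsin(0.402362) ≈ 23.7259° (taking the acute solution since C < 90°)

C = 23.73°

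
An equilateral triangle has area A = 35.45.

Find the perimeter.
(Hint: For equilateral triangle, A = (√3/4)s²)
A = (√3/4)s²  ⇒  s² = 4A/√3 = 4·35.45/√3 = 141.8/1.73205 ≈ 81.8683
s ≈ √81.8683 ≈ 9.04811
Perimeter = 3s ≈ 3·9.04811 ≈ 27.1443

Perimeter = 27.14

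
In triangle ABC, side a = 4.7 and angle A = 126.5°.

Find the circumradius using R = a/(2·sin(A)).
R = a/(2·sin(A)) = 4.7/(2·sin(126.5°))
sin(126.5°) ≈ 0.803857
R ≈ 4.7/(2·0.803857) = 4.7/1.60771 ≈ 2.92341

R = 2.923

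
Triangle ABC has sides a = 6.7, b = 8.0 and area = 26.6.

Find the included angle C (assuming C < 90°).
Area = ½·a·b·sin(C)  ⇒  sin(C) = 2·Area/(a·b) = 2·26.6/(6.7·8.0) = 53.2/53.6 ≈ 0.992537
C = arcsin(0.992537) ≈ 82.9958° (taking the acute solution since C < 90°)

C = 83°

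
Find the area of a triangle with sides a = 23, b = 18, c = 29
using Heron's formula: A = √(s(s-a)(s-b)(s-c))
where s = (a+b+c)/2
s = (23 + 18 + 29)/2 = 70/2 = 35
s − a = 12, s − b = 17, s − c = 6
s(s−a)(s−b)(s−c) = 35·12·17·6 = 42840
Area = √42840 ≈ 206.978

s = 35.0, Area = 207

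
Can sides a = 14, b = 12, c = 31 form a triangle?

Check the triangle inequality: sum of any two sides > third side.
a + b vs c: 14 + 12 = 26 ≤ 31  ✗
a + c vs b: 14 + 31 = 45 > 12  ✓
b + c vs a: 12 + 31 = 43 > 14  ✓

No: 14 + 12 = 26 is not > 31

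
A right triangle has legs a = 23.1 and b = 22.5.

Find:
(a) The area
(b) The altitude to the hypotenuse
(a) The legs are perpendicular, so Area = ½·a·b = ½·23.1·22.5 = ½·519.75 = 259.875
(b) Hypotenuse c = √(a² + b²) = √(533.61 + 506.25) = √1039.86 ≈ 32.2469
    Area = ½·c·h_c  ⇒  h_c = 2·Area/c = 519.75/32.2469 ≈ 16.1178

Area = 259.875, h_c = 16.12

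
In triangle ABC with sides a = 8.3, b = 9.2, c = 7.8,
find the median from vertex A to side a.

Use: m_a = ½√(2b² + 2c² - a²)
m_a = ½√(2·9.2² + 2·7.8² − 8.3²) = ½√(2·84.64 + 2·60.84 − 68.89) = ½√(169.28 + 121.68 − 68.89) = ½√222.07
√222.07 ≈ 14.902, so m_a ≈ 7.45101

m_a = 7.451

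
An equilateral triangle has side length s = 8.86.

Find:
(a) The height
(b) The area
(a) The height splits the triangle into two 30-60-90 halves: h = s·√3/2 = 8.86·1.73205/2 ≈ 15.346/2 ≈ 7.67299
(b) Area = (√3/4)·s² = (√3/4)·8.86² = (√3/4)·78.4996 ≈ 0.433013·78.4996 ≈ 33.9913

Height = 7.673, Area = 33.99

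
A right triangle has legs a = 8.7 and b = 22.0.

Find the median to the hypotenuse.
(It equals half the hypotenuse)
Hypotenuse c = √(a² + b²) = √(75.69 + 484) = √559.69 ≈ 23.6578
Median to hypotenuse = c/2 ≈ 23.6578/2 ≈ 11.8289

Median = 11.83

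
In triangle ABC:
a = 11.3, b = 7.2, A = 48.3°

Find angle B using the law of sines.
a/sin(A) = b/sin(B)  ⇒  sin(B) = b·sin(A)/a = 7.2·sin(48.3°)/11.3
sin(48.3°) ≈ 0.746638
sin(B) ≈ 7.2·0.746638/11.3 ≈ 5.37579/11.3 ≈ 0.475734
B = arcsin(0.475734) ≈ 28.4072°
(Since b ≤ a we need B ≤ A, so the obtuse alternative 180° − 28.4072° ≈ 151.593° is rejected.)

B = 28.41°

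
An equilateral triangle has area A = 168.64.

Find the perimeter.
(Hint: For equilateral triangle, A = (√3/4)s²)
A = (√3/4)s²  ⇒  s² = 4A/√3 = 4·168.64/√3 = 674.56/1.73205 ≈ 389.457
s ≈ √389.457 ≈ 19.7347
Perimeter = 3s ≈ 3·19.7347 ≈ 59.204

Perimeter = 59.2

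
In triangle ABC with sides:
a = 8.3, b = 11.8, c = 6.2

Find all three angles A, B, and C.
Law of cosines for each angle (a² = 68.89, b² = 139.24, c² = 38.44):
cos(A) = (b² + c² − a²)/(2bc) = (139.24 + 38.44 − 68.89)/(2·11.8·6.2) = 108.79/146.32 ≈ 0.743507  ⇒  A ≈ 41.9689°
cos(B) = (a² + c² − b²)/(2ac) = (68.89 + 38.44 − 139.24)/(2·8.3·6.2) = -31.91/102.92 ≈ -0.310047  ⇒  B ≈ 108.062°
cos(C) = (a² + b² − c²)/(2ab) = (68.89 + 139.24 − 38.44)/(2·8.3·11.8) = 169.69/195.88 ≈ 0.866296  ⇒  C ≈ 29.969°
Check: A + B + C ≈ 180°

A = 41.97°, B = 108.1°, C = 29.97°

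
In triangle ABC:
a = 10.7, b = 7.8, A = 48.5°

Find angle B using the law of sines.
a/sin(A) = b/sin(B)  ⇒  sin(B) = b·sin(A)/a = 7.8·sin(48.5°)/10.7
sin(48.5°) ≈ 0.748956
sin(B) ≈ 7.8·0.748956/10.7 ≈ 5.84185/10.7 ≈ 0.545968
B = arcsin(0.545968) ≈ 33.0908°
(Since b ≤ a we need B ≤ A, so the obtuse alternative 180° − 33.0908° ≈ 146.909° is rejected.)

B = 33.09°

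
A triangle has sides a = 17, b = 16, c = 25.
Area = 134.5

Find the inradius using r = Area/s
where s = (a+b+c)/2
s = (17 + 16 + 25)/2 = 58/2 = 29
r = Area/s = 134.5/29 ≈ 4.63793

r = 4.638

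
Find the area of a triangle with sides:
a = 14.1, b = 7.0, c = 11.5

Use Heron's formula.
s = (14.1 + 7.0 + 11.5)/2 = 32.6/2 = 16.3
s − a = 2.2, s − b = 9.3, s − c = 4.8
s(s−a)(s−b)(s−c) = 16.3·2.2·9.3·4.8 ≈ 1600.79
Area = √1600.79 ≈ 40.0099

Area = 40.01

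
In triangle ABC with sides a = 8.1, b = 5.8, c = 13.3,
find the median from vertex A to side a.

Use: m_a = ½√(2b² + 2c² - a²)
m_a = ½√(2·5.8² + 2·13.3² − 8.1²) = ½√(2·33.64 + 2·176.89 − 65.61) = ½√(67.28 + 353.78 − 65.61) = ½√355.45
√355.45 ≈ 18.8534, so m_a ≈ 9.42669

m_a = 9.427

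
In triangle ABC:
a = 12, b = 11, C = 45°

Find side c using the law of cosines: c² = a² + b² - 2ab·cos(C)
c² = 12² + 11² − 2·12·11·cos(45°)
cos(45°) ≈ 0.707107
c² ≈ 144 + 121 − 264·(0.707107) ≈ 265 − 186.676 ≈ 78.3238
c ≈ √78.3238 ≈ 8.85007

c = 8.85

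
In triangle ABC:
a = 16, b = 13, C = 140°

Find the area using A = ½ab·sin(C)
A = ½·a·b·sin(C) = ½·16·13·sin(140°)
sin(140°) ≈ 0.642788
A ≈ ½·208·0.642788 = 104·0.642788 ≈ 66.8499

Area = 66.85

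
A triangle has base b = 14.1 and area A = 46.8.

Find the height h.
A = ½·b·h  ⇒  h = 2A/b = 2·46.8/14.1 = 93.6/14.1 ≈ 6.6383

h = 6.638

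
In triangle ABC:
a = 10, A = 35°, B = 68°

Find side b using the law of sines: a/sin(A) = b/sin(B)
a/sin(A) = b/sin(B)  ⇒  b = a·sin(B)/sin(A) = 10·sin(68°)/sin(35°)
sin(68°) ≈ 0.927184, sin(35°) ≈ 0.573576
b ≈ 10·0.927184/0.573576 ≈ 9.27184/0.573576 ≈ 16.165

b = 16.16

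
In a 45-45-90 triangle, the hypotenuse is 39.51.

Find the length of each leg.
In a 45-45-90 triangle hypotenuse = leg·√2, so leg = hypotenuse/√2.
Leg = 39.51/√2 ≈ 39.51/1.41421 ≈ 27.9378

Each leg = 27.94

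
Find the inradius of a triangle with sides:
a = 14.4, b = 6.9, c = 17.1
r = Area/s where s is the semi-perimeter.
s = (14.4 + 6.9 + 17.1)/2 = 38.4/2 = 19.2
Area = √(s(s−a)(s−b)(s−c)) = √(19.2·4.8·12.3·2.1) ≈ √2380.49 ≈ 48.7903
r ≈ 48.7903/19.2 ≈ 2.54116

r = 2.541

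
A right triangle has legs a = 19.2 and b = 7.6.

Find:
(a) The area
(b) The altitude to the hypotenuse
(a) The legs are perpendicular, so Area = ½·a·b = ½·19.2·7.6 = ½·145.92 = 72.96
(b) Hypotenuse c = √(a² + b²) = √(368.64 + 57.76) = √426.4 ≈ 20.6495
    Area = ½·c·h_c  ⇒  h_c = 2·Area/c = 145.92/20.6495 ≈ 7.06653

Area = 72.96, h_c = 7.067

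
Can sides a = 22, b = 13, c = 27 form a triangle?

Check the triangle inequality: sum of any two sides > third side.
a + b vs c: 22 + 13 = 35 > 27  ✓
a + c vs b: 22 + 27 = 49 > 13  ✓
b + c vs a: 13 + 27 = 40 > 22  ✓

Yes, triangle inequality satisfied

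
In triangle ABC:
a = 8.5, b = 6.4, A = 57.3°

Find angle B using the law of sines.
a/sin(A) = b/sin(B)  ⇒  sin(B) = b·sin(A)/a = 6.4·sin(57.3°)/8.5
sin(57.3°) ≈ 0.841511
sin(B) ≈ 6.4·0.841511/8.5 ≈ 5.38567/8.5 ≈ 0.633608
B = arcsin(0.633608) ≈ 39.3168°
(Since b ≤ a we need B ≤ A, so the obtuse alternative 180° − 39.3168° ≈ 140.683° is rejected.)

B = 39.32°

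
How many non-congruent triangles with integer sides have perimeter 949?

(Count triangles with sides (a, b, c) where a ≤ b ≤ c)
Let a ≤ b ≤ c with a + b + c = 949. The only binding inequality is a + b > c, i.e. 949 − c > c, so c < 949/2; and c ≥ 949/3 since c is the largest side.
So 317 ≤ c ≤ 474. For each c, b runs from ⌈(949 − c)/2⌉ up to c (then a = 949 − b − c satisfies 1 ≤ a ≤ b automatically), giving c − ⌈(949 − c)/2⌉ + 1 choices.
Summing over c: 2 + 3 + 5 + 6 + … + 236 + 237  (158 terms, c = 317, …, 474) = 18881
Check (closed form: nearest integer to p²/48 for even p, (p+3)²/48 for odd p): (949+3)²/48 = 952²/48 = 906304/48 ≈ 18881.33 → 18881

18881 triangles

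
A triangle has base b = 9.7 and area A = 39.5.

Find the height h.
A = ½·b·h  ⇒  h = 2A/b = 2·39.5/9.7 = 79/9.7 ≈ 8.14433

h = 8.144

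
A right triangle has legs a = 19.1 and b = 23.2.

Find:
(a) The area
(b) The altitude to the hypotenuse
(a) The legs are perpendicular, so Area = ½·a·b = ½·19.1·23.2 = ½·443.12 = 221.56
(b) Hypotenuse c = √(a² + b²) = √(364.81 + 538.24) = √903.05 ≈ 30.0508
    Area = ½·c·h_c  ⇒  h_c = 2·Area/c = 443.12/30.0508 ≈ 14.7457

Area = 221.56, h_c = 14.75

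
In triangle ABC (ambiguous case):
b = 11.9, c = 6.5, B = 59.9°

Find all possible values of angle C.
b/sin(B) = c/sin(C)  ⇒  sin(C) = c·sin(B)/b = 6.5·sin(59.9°)/11.9
sin(59.9°) ≈ 0.865151
sin(C) ≈ 6.5·0.865151/11.9 ≈ 5.62348/11.9 ≈ 0.472562
Candidate 1: C₁ = arcsin(0.472562) ≈ 28.2007°  →  A = 180° − 59.9° − 28.2007° ≈ 91.8993° > 0, valid
Candidate 2: C₂ = 180° − C₁ ≈ 151.799°  →  A = 180° − 59.9° − 151.799° ≈ -31.6993° ≤ 0, not a valid triangle

C = 28.2° (one solution)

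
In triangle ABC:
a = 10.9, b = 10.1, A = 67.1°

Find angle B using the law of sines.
a/sin(A) = b/sin(B)  ⇒  sin(B) = b·sin(A)/a = 10.1·sin(67.1°)/10.9
sin(67.1°) ≈ 0.921185
sin(B) ≈ 10.1·0.921185/10.9 ≈ 9.30397/10.9 ≈ 0.853575
B = arcsin(0.853575) ≈ 58.6027°
(Since b ≤ a we need B ≤ A, so the obtuse alternative 180° − 58.6027° ≈ 121.397° is rejected.)

B = 58.6°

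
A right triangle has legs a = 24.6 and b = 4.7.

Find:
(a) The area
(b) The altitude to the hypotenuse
(a) The legs are perpendicular, so Area = ½·a·b = ½·24.6·4.7 = ½·115.62 = 57.81
(b) Hypotenuse c = √(a² + b²) = √(605.16 + 22.09) = √627.25 ≈ 25.045
    Area = ½·c·h_c  ⇒  h_c = 2·Area/c = 115.62/25.045 ≈ 4.6165

Area = 57.81, h_c = 4.616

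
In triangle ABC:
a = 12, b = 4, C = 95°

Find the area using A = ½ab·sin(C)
A = ½·a·b·sin(C) = ½·12·4·sin(95°)
sin(95°) ≈ 0.996195
A ≈ ½·48·0.996195 = 24·0.996195 ≈ 23.9087

Area = 23.91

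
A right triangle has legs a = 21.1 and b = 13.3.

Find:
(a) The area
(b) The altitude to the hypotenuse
(a) The legs are perpendicular, so Area = ½·a·b = ½·21.1·13.3 = ½·280.63 = 140.315
(b) Hypotenuse c = √(a² + b²) = √(445.21 + 176.89) = √622.1 ≈ 24.9419
    Area = ½·c·h_c  ⇒  h_c = 2·Area/c = 280.63/24.9419 ≈ 11.2513

Area = 140.315, h_c = 11.25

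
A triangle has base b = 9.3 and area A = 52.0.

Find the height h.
A = ½·b·h  ⇒  h = 2A/b = 2·52.0/9.3 = 104/9.3 ≈ 11.1828

h = 11.18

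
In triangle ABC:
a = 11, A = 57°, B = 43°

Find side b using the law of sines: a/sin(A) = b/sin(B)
a/sin(A) = b/sin(B)  ⇒  b = a·sin(B)/sin(A) = 11·sin(43°)/sin(57°)
sin(43°) ≈ 0.681998, sin(57°) ≈ 0.838671
b ≈ 11·0.681998/0.838671 ≈ 7.50198/0.838671 ≈ 8.94509

b = 8.945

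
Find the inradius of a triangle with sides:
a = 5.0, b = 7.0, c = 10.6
r = Area/s where s is the semi-perimeter.
s = (5.0 + 7.0 + 10.6)/2 = 22.6/2 = 11.3
Area = √(s(s−a)(s−b)(s−c)) = √(11.3·6.3·4.3·0.7) ≈ √214.282 ≈ 14.6384
r ≈ 14.6384/11.3 ≈ 1.29543

r = 1.295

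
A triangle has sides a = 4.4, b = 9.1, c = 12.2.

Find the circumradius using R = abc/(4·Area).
First find the area with Heron's formula.
s = (4.4 + 9.1 + 12.2)/2 = 12.85
Area = √(s(s−a)(s−b)(s−c)) = √(12.85·8.45·3.75·0.65) ≈ √264.67 ≈ 16.2687
abc = 4.4·9.1·12.2 = 488.488
R = abc/(4·Area) ≈ 488.488/(4·16.2687) = 488.488/65.0747 ≈ 7.50657

R = 7.507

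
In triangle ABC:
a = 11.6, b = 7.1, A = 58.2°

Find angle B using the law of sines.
a/sin(A) = b/sin(B)  ⇒  sin(B) = b·sin(A)/a = 7.1·sin(58.2°)/11.6
sin(58.2°) ≈ 0.849893
sin(B) ≈ 7.1·0.849893/11.6 ≈ 6.03424/11.6 ≈ 0.520193
B = arcsin(0.520193) ≈ 31.3452°
(Since b ≤ a we need B ≤ A, so the obtuse alternative 180° − 31.3452° ≈ 148.655° is rejected.)

B = 31.35°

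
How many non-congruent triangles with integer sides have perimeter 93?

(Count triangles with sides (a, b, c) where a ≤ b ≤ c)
Let a ≤ b ≤ c with a + b + c = 93. The only binding inequality is a + b > c, i.e. 93 − c > c, so c < 93/2; and c ≥ 93/3 since c is the largest side.
So 31 ≤ c ≤ 46. For each c, b runs from ⌈(93 − c)/2⌉ up to c (then a = 93 − b − c satisfies 1 ≤ a ≤ b automatically), giving c − ⌈(93 − c)/2⌉ + 1 choices.
Summing over c: 1 + 2 + 4 + 5 + … + 22 + 23  (16 terms, c = 31, …, 46) = 192
Check (closed form: nearest integer to p²/48 for even p, (p+3)²/48 for odd p): (93+3)²/48 = 96²/48 = 9216/48 ≈ 192.00 → 192

192 triangles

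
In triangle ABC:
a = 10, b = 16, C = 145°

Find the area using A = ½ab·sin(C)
A = ½·a·b·sin(C) = ½·10·16·sin(145°)
sin(145°) ≈ 0.573576
A ≈ ½·160·0.573576 = 80·0.573576 ≈ 45.8861

Area = 45.89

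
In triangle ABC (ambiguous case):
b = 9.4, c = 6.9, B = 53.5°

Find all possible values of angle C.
b/sin(B) = c/sin(C)  ⇒  sin(C) = c·sin(B)/b = 6.9·sin(53.5°)/9.4
sin(53.5°) ≈ 0.803857
sin(C) ≈ 6.9·0.803857/9.4 ≈ 5.54661/9.4 ≈ 0.590065
Candidate 1: C₁ = arcsin(0.590065) ≈ 36.1616°  →  A = 180° − 53.5° − 36.1616° ≈ 90.3384° > 0, valid
Candidate 2: C₂ = 180° − C₁ ≈ 143.838°  →  A = 180° − 53.5° − 143.838° ≈ -17.3384° ≤ 0, not a valid triangle

C = 36.16° (one solution)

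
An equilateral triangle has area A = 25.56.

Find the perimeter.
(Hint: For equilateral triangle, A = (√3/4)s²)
A = (√3/4)s²  ⇒  s² = 4A/√3 = 4·25.56/√3 = 102.24/1.73205 ≈ 59.0283
s ≈ √59.0283 ≈ 7.68299
Perimeter = 3s ≈ 3·7.68299 ≈ 23.049

Perimeter = 23.05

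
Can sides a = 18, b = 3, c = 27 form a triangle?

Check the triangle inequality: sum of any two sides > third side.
a + b vs c: 18 + 3 = 21 ≤ 27  ✗
a + c vs b: 18 + 27 = 45 > 3  ✓
b + c vs a: 3 + 27 = 30 > 18  ✓

No: 18 + 3 = 21 is not > 27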